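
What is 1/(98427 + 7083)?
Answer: 1/105510 ≈ 9.4778e-6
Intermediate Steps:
1/(98427 + 7083) = 1/105510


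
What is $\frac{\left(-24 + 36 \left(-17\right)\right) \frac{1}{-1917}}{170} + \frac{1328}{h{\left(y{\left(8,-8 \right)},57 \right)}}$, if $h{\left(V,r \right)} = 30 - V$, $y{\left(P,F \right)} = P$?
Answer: $\frac{36066326}{597465} \approx 60.366$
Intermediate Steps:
$\frac{\left(-24 + 36 \left(-17\right)\right) \frac{1}{-1917}}{170} + \frac{1328}{h{\left(y{\left(8,-8 \right)},57 \right)}} = \frac{\left(-24 + 36 \left(-17\right)\right) \frac{1}{-1917}}{170} + \frac{1328}{30 - 8} = \left(-24 - 612\right) \left(- \frac{1}{1917}\right) \frac{1}{170} + \frac{1328}{30 - 8} = \left(-636\right) \left(- \frac{1}{1917}\right) \frac{1}{170} + \frac{1328}{22} = \frac{212}{639} \cdot \frac{1}{170} + 1328 \cdot \frac{1}{22} = \frac{106}{54315} + \frac{664}{11} = \frac{36066326}{597465}$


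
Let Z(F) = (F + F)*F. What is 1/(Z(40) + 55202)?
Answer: 1/58402 ≈ 1.7123e-5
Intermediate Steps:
Z(F) = 2*F**2 (Z(F) = (2*F)*F = 2*F**2)
1/(Z(40) + 55202) = 1/(2*40**2 + 55202) = 1/(2*1600 + 55202) = 1/(3200 + 55202) = 1/58402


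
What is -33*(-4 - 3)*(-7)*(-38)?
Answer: 61446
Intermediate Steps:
-33*(-4 - 3)*(-7)*(-38) = -(-231)*(-7)*(-38) = -33*49*(-38) = -1617*(-38) = 61446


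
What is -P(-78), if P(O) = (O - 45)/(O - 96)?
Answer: -41/58 ≈ -0.70690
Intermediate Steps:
P(O) = (-45 + O)/(-96 + O)
-P(-78) = -(-45 - 78)/(-96 - 78) = -(-123)/(-174) = -(-1)*(-123)/174 = -1*41/58 = -41/58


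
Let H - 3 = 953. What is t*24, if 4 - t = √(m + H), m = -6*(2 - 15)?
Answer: 96 - 24*√1034 ≈ -675.74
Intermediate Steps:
H = 956 (H = 3 + 953 = 956)
m = 78 (m = -6*(-13) = 78)
t = 4 - √1034 (t = 4 - √(78 + 956) = 4 - √1034 ≈ -28.156)
t*24 = (4 - √1034)*24 = 96 - 24*√1034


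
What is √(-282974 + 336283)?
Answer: √53309 ≈ 230.89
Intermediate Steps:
√(-282974 + 336283) = √53309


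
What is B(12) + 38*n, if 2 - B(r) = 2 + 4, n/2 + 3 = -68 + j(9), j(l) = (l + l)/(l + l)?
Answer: -5324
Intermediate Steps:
j(l) = 1 (j(l) = (2*l)/((2*l)) = (2*l)*(1/(2*l)) = 1)
n = -140 (n = -6 + 2*(-68 + 1) = -6 + 2*(-67) = -6 - 134 = -140)
B(r) = -4 (B(r) = 2 - (2 + 4) = 2 - 1*6 = 2 - 6 = -4)
B(12) + 38*n = -4 + 38*(-140) = -4 - 5320 = -5324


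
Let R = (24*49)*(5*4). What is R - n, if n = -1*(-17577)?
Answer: 5943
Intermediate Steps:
n = 17577
R = 23520 (R = 1176*20 = 23520)
R - n = 23520 - 1*17577 = 23520 - 17577 = 5943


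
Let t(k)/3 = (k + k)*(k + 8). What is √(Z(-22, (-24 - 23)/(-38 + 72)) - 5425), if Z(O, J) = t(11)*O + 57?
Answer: 2*I*√8239 ≈ 181.54*I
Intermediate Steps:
t(k) = 6*k*(8 + k) (t(k) = 3*((k + k)*(k + 8)) = 3*((2*k)*(8 + k)) = 3*(2*k*(8 + k)) = 6*k*(8 + k))
Z(O, J) = 57 + 1254*O (Z(O, J) = (6*11*(8 + 11))*O + 57 = (6*11*19)*O + 57 = 1254*O + 57 = 57 + 1254*O)
√(Z(-22, (-24 - 23)/(-38 + 72)) - 5425) = √((57 + 1254*(-22)) - 5425) = √((57 - 27588) - 5425) = √(-27531 - 5425) = √(-32956) = 2*I*√8239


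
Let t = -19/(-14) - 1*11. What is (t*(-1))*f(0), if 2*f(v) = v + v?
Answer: 0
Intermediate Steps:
f(v) = v (f(v) = (v + v)/2 = (2*v)/2 = v)
t = -135/14 (t = -19*(-1/14) - 11 = 19/14 - 11 = -135/14 ≈ -9.6429)
(t*(-1))*f(0) = -135/14*(-1)*0 = (135/14)*0 = 0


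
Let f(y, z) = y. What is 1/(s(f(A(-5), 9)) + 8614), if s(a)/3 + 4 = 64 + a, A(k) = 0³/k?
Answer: 1/8794 ≈ 0.00011371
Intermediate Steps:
A(k) = 0 (A(k) = 0/k = 0)
s(a) = 180 + 3*a (s(a) = -12 + 3*(64 + a) = -12 + (192 + 3*a) = 180 + 3*a)
1/(s(f(A(-5), 9)) + 8614) = 1/((180 + 3*0) + 8614) = 1/((180 + 0) + 8614) = 1/(180 + 8614) = 1/8794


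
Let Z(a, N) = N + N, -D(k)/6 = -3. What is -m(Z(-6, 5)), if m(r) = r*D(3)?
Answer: -180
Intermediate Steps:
D(k) = 18 (D(k) = -6*(-3) = 18)
Z(a, N) = 2*N
m(r) = 18*r (m(r) = r*18 = 18*r)
-m(Z(-6, 5)) = -18*2*5 = -18*10 = -1*180 = -180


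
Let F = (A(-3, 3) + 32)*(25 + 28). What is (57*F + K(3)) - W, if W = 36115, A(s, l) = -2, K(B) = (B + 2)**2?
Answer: 54540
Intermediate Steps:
K(B) = (2 + B)**2
F = 1590 (F = (-2 + 32)*(25 + 28) = 30*53 = 1590)
(57*F + K(3)) - W = (57*1590 + (2 + 3)**2) - 1*36115 = (90630 + 5**2) - 36115 = (90630 + 25) - 36115 = 90655 - 36115 = 54540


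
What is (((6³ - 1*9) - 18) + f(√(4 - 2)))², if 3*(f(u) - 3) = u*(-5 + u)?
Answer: 37126 - 5780*√2/9 ≈ 36218.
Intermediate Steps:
f(u) = 3 + u*(-5 + u)/3 (f(u) = 3 + (u*(-5 + u))/3 = 3 + u*(-5 + u)/3)
(((6³ - 1*9) - 18) + f(√(4 - 2)))² = (((6³ - 1*9) - 18) + (3 - 5*√(4 - 2)/3 + (√(4 - 2))²/3))² = (((216 - 9) - 18) + (3 - 5*√2/3 + (√2)²/3))² = ((207 - 18) + (3 - 5*√2/3 + (⅓)*2))² = (189 + (3 - 5*√2/3 + ⅔))² = (189 + (11/3 - 5*√2/3))² = (578/3 - 5*√2/3)²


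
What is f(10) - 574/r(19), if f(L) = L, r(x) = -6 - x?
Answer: 824/25 ≈ 32.960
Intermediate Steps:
f(10) - 574/r(19) = 10 - 574/(-6 - 1*19) = 10 - 574/(-6 - 19) = 10 - 574/(-25) = 10 - 574*(-1/25) = 10 + 574/25 = 824/25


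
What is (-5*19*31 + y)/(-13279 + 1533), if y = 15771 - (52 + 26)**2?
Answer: -3371/5873 ≈ -0.57398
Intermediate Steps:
y = 9687 (y = 15771 - 1*78**2 = 15771 - 1*6084 = 15771 - 6084 = 9687)
(-5*19*31 + y)/(-13279 + 1533) = (-5*19*31 + 9687)/(-13279 + 1533) = (-95*31 + 9687)/(-11746) = (-2945 + 9687)*(-1/11746) = 6742*(-1/11746) = -3371/5873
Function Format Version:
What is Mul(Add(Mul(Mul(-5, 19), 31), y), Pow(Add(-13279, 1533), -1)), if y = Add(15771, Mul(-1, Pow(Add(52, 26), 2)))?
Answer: Rational(-3371, 5873) ≈ -0.57398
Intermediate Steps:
y = 9687 (y = Add(15771, Mul(-1, Pow(78, 2))) = Add(15771, Mul(-1, 6084)) = Add(15771, -6084) = 9687)
Mul(Add(Mul(Mul(-5, 19), 31), y), Pow(Add(-13279, 1533), -1)) = Mul(Add(Mul(Mul(-5, 19), 31), 9687), Pow(Add(-13279, 1533), -1)) = Mul(Add(Mul(-95, 31), 9687), Pow(-11746, -1)) = Mul(Add(-2945, 9687), Rational(-1, 11746)) = Mul(6742, Rational(-1, 11746)) = Rational(-3371, 5873)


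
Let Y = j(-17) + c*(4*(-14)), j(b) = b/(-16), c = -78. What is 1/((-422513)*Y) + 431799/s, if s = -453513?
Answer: -4251172167903981/4464952077901315 ≈ -0.95212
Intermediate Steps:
j(b) = -b/16 (j(b) = b*(-1/16) = -b/16)
Y = 69905/16 (Y = -1/16*(-17) - 312*(-14) = 17/16 - 78*(-56) = 17/16 + 4368 = 69905/16 ≈ 4369.1)
1/((-422513)*Y) + 431799/s = 1/((-422513)*(69905/16)) + 431799/(-453513) = -1/422513*16/69905 + 431799*(-1/453513) = -16/29535771265 - 143933/151171 = -4251172167903981/4464952077901315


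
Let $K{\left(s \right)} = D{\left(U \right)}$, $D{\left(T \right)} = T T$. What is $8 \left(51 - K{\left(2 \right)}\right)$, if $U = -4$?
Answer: $280$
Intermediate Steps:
$D{\left(T \right)} = T^{2}$
$K{\left(s \right)} = 16$ ($K{\left(s \right)} = \left(-4\right)^{2} = 16$)
$8 \left(51 - K{\left(2 \right)}\right) = 8 \left(51 - 16\right) = 8 \cdot 35 = 280$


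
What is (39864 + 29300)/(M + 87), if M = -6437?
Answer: -34582/3175 ≈ -10.892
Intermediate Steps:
(39864 + 29300)/(M + 87) = (39864 + 29300)/(-6437 + 87) = 69164/(-6350) = 69164*(-1/6350) = -34582/3175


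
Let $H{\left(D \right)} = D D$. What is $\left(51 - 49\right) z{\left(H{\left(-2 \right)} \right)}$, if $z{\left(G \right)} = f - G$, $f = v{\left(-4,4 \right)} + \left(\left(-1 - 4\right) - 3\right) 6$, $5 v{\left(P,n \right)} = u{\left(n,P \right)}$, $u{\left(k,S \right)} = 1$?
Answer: $- \frac{518}{5} \approx -103.6$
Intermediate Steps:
$H{\left(D \right)} = D^{2}$
$v{\left(P,n \right)} = \frac{1}{5}$ ($v{\left(P,n \right)} = \frac{1}{5} \cdot 1 = \frac{1}{5}$)
$f = - \frac{239}{5}$ ($f = \frac{1}{5} + \left(\left(-1 - 4\right) - 3\right) 6 = \frac{1}{5} + \left(-5 - 3\right) 6 = \frac{1}{5} - 48 = - \frac{239}{5} \approx -47.8$)
$z{\left(G \right)} = - \frac{239}{5} - G$
$\left(51 - 49\right) z{\left(H{\left(-2 \right)} \right)} = \left(51 - 49\right) \left(- \frac{239}{5} - \left(-2\right)^{2}\right) = 2 \left(- \frac{239}{5} - 4\right) = 2 \left(- \frac{259}{5}\right) = - \frac{518}{5}$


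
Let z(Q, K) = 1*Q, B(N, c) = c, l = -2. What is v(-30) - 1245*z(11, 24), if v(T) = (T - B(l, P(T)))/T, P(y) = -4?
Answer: -205412/15 ≈ -13694.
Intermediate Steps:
z(Q, K) = Q
v(T) = (4 + T)/T (v(T) = (T - 1*(-4))/T = (T + 4)/T = (4 + T)/T)
v(-30) - 1245*z(11, 24) = (4 - 30)/(-30) - 1245*11 = -1/30*(-26) - 13695 = 13/15 - 13695 = -205412/15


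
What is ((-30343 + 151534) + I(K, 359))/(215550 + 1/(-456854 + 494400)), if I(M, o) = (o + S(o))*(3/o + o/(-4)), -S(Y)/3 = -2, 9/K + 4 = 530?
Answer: 2384041297343/5810802936118 ≈ 0.41028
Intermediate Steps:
K = 9/526 (K = 9/(-4 + 530) = 9/526 ≈ 0.017110)
S(Y) = 6 (S(Y) = -3*(-2) = 6)
I(M, o) = (6 + o)*(3/o - o/4) (I(M, o) = (o + 6)*(3/o + o/(-4)) = (6 + o)*(3/o + o*(-¼)) = (6 + o)*(3/o - o/4))
((-30343 + 151534) + I(K, 359))/(215550 + 1/(-456854 + 494400)) = ((-30343 + 151534) + (¼)*(72 - 1*359*(-12 + 359² + 6*359))/359)/(215550 + 1/(-456854 + 494400)) = (121191 + (¼)*(1/359)*(72 - 1*359*(-12 + 128881 + 2154)))/(215550 + 1/37546) = (121191 + (¼)*(1/359)*(72 - 1*359*131023))/(215550 + 1/37546) = (121191 + (¼)*(1/359)*(72 - 47037257))/(8093040301/37546) = (121191 + (¼)*(1/359)*(-47037185))*(37546/8093040301) = (121191 - 47037185/1436)*(37546/8093040301) = (126993091/1436)*(37546/8093040301) = 2384041297343/5810802936118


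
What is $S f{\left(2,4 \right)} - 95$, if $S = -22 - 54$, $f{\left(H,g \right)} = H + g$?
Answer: $-551$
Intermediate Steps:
$S = -76$ ($S = -22 - 54 = -76$)
$S f{\left(2,4 \right)} - 95 = - 76 \left(2 + 4\right) - 95 = \left(-76\right) 6 - 95 = -456 - 95 = -551$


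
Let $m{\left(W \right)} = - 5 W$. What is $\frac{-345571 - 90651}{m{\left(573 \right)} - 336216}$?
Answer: $\frac{436222}{339081} \approx 1.2865$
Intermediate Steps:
$\frac{-345571 - 90651}{m{\left(573 \right)} - 336216} = \frac{-345571 - 90651}{\left(-5\right) 573 - 336216} = - \frac{436222}{-2865 - 336216} = - \frac{436222}{-339081} = \left(-436222\right) \left(- \frac{1}{339081}\right) = \frac{436222}{339081}$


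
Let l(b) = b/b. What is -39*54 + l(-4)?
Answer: -2105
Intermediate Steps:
l(b) = 1
-39*54 + l(-4) = -39*54 + 1 = -2106 + 1 = -2105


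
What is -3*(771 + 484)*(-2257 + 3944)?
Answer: -6351555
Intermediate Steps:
-3*(771 + 484)*(-2257 + 3944) = -3765*1687 = -3*2117185 = -6351555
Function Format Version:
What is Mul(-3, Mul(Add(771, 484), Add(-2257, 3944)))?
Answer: -6351555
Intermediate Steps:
Mul(-3, Mul(Add(771, 484), Add(-2257, 3944))) = Mul(-3, Mul(1255, 1687)) = Mul(-3, 2117185) = -6351555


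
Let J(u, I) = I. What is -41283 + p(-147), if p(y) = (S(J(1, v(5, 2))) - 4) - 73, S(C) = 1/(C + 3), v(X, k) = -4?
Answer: -41361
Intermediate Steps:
S(C) = 1/(3 + C)
p(y) = -78 (p(y) = (1/(3 - 4) - 4) - 73 = (1/(-1) - 4) - 73 = (-1 - 4) - 73 = -5 - 73 = -78)
-41283 + p(-147) = -41283 - 78 = -41361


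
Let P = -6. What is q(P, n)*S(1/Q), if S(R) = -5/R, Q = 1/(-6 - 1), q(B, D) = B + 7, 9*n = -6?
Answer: 5/7 ≈ 0.71429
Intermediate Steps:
n = -2/3 (n = (1/9)*(-6) = -2/3 ≈ -0.66667)
q(B, D) = 7 + B
Q = -1/7 (Q = 1/(-7) = -1/7 ≈ -0.14286)
q(P, n)*S(1/Q) = (7 - 6)*(-5/(1/(-1/7))) = 1*(-5/(-7)) = 1*(-5*(-1/7)) = 1*(5/7) = 5/7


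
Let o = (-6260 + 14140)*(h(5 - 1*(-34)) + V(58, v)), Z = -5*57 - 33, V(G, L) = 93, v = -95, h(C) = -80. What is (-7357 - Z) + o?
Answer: 95401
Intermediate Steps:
Z = -318 (Z = -285 - 33 = -318)
o = 102440 (o = (-6260 + 14140)*(-80 + 93) = 7880*13 = 102440)
(-7357 - Z) + o = (-7357 - 1*(-318)) + 102440 = (-7357 + 318) + 102440 = -7039 + 102440 = 95401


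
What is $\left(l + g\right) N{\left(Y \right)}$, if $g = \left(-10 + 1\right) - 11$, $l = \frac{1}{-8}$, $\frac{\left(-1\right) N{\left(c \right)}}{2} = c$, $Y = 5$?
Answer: $\frac{805}{4} \approx 201.25$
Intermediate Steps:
$N{\left(c \right)} = - 2 c$
$l = - \frac{1}{8} \approx -0.125$
$g = -20$ ($g = -9 - 11 = -20$)
$\left(l + g\right) N{\left(Y \right)} = \left(- \frac{1}{8} - 20\right) \left(\left(-2\right) 5\right) = \left(- \frac{161}{8}\right) \left(-10\right) = \frac{805}{4}$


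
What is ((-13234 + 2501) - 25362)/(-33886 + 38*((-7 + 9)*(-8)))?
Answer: 36095/34494 ≈ 1.0464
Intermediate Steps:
((-13234 + 2501) - 25362)/(-33886 + 38*((-7 + 9)*(-8))) = (-10733 - 25362)/(-33886 + 38*(2*(-8))) = -36095/(-33886 + 38*(-16)) = -36095/(-33886 - 608) = -36095/(-34494) = -36095*(-1/34494) = 36095/34494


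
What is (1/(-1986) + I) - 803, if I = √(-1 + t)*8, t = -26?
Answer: -1594759/1986 + 24*I*√3 ≈ -803.0 + 41.569*I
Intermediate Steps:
I = 24*I*√3 (I = √(-1 - 26)*8 = √(-27)*8 = (3*I*√3)*8 = 24*I*√3 ≈ 41.569*I)
(1/(-1986) + I) - 803 = (1/(-1986) + 24*I*√3) - 803 = (-1/1986 + 24*I*√3) - 803 = -1594759/1986 + 24*I*√3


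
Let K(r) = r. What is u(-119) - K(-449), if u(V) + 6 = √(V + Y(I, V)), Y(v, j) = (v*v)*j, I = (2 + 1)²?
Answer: 443 + I*√9758 ≈ 443.0 + 98.783*I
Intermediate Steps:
I = 9 (I = 3² = 9)
Y(v, j) = j*v² (Y(v, j) = v²*j = j*v²)
u(V) = -6 + √82*√V (u(V) = -6 + √(V + V*9²) = -6 + √(V + V*81) = -6 + √(V + 81*V) = -6 + √(82*V) = -6 + √82*√V)
u(-119) - K(-449) = (-6 + √82*√(-119)) - 1*(-449) = (-6 + √82*(I*√119)) + 449 = (-6 + I*√9758) + 449 = 443 + I*√9758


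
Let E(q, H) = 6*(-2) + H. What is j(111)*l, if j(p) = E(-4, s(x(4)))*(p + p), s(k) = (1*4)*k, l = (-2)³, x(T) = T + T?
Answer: -35520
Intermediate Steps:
x(T) = 2*T
l = -8
s(k) = 4*k
E(q, H) = -12 + H
j(p) = 40*p (j(p) = (-12 + 4*(2*4))*(p + p) = (-12 + 4*8)*(2*p) = (-12 + 32)*(2*p) = 20*(2*p) = 40*p)
j(111)*l = (40*111)*(-8) = 4440*(-8) = -35520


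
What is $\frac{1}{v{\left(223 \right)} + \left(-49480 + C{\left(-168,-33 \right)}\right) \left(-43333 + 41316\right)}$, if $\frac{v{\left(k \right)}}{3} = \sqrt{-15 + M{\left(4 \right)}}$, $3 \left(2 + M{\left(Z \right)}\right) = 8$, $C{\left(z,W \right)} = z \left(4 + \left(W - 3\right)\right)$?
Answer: $- \frac{i}{\sqrt{129} - 88957768 i} \approx 1.1241 \cdot 10^{-8} - 1.4352 \cdot 10^{-15} i$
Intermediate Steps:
$C{\left(z,W \right)} = z \left(1 + W\right)$ ($C{\left(z,W \right)} = z \left(4 + \left(-3 + W\right)\right) = z \left(1 + W\right)$)
$M{\left(Z \right)} = \frac{2}{3}$ ($M{\left(Z \right)} = -2 + \frac{1}{3} \cdot 8 = -2 + \frac{8}{3} = \frac{2}{3}$)
$v{\left(k \right)} = i \sqrt{129}$ ($v{\left(k \right)} = 3 \sqrt{-15 + \frac{2}{3}} = 3 \sqrt{- \frac{43}{3}} = 3 \frac{i \sqrt{129}}{3} = i \sqrt{129}$)
$\frac{1}{v{\left(223 \right)} + \left(-49480 + C{\left(-168,-33 \right)}\right) \left(-43333 + 41316\right)} = \frac{1}{i \sqrt{129} + \left(-49480 - 168 \left(1 - 33\right)\right) \left(-43333 + 41316\right)} = \frac{1}{i \sqrt{129} + \left(-49480 - -5376\right) \left(-2017\right)} = \frac{1}{i \sqrt{129} + \left(-49480 + 5376\right) \left(-2017\right)} = \frac{1}{i \sqrt{129} - -88957768} = \frac{1}{i \sqrt{129} + 88957768} = \frac{1}{88957768 + i \sqrt{129}}$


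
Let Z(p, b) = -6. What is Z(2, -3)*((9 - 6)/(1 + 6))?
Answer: -18/7 ≈ -2.5714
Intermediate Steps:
Z(2, -3)*((9 - 6)/(1 + 6)) = -6*(9 - 6)/(1 + 6) = -18/7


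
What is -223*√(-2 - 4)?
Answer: -223*I*√6 ≈ -546.24*I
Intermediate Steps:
-223*√(-2 - 4) = -223*I*√6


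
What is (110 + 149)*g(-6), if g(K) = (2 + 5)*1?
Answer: 1813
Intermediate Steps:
g(K) = 7 (g(K) = 7*1 = 7)
(110 + 149)*g(-6) = (110 + 149)*7 = 259*7 = 1813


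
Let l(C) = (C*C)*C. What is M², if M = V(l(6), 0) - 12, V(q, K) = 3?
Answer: 81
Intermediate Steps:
l(C) = C³ (l(C) = C²*C = C³)
M = -9 (M = 3 - 12 = -9)
M² = (-9)² = 81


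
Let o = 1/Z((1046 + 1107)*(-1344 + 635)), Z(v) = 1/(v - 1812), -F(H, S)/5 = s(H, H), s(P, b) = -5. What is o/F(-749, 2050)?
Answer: -1528289/25 ≈ -61132.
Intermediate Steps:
F(H, S) = 25 (F(H, S) = -5*(-5) = 25)
Z(v) = 1/(-1812 + v)
o = -1528289 (o = 1/(1/(-1812 + (1046 + 1107)*(-1344 + 635))) = 1/(1/(-1812 + 2153*(-709))) = 1/(1/(-1812 - 1526477)) = 1/(1/(-1528289)) = 1/(-1/1528289) = -1528289)
o/F(-749, 2050) = -1528289/25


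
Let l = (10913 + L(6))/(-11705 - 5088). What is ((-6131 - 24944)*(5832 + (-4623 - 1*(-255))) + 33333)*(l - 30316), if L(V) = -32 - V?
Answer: 23144263021165221/16793 ≈ 1.3782e+12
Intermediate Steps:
l = -10875/16793 (l = (10913 + (-32 - 1*6))/(-11705 - 5088) = (10913 + (-32 - 6))/(-16793) = (10913 - 38)*(-1/16793) = 10875*(-1/16793) = -10875/16793 ≈ -0.64759)
((-6131 - 24944)*(5832 + (-4623 - 1*(-255))) + 33333)*(l - 30316) = ((-6131 - 24944)*(5832 + (-4623 - 1*(-255))) + 33333)*(-10875/16793 - 30316) = (-31075*(5832 + (-4623 + 255)) + 33333)*(-509107463/16793) = (-31075*(5832 - 4368) + 33333)*(-509107463/16793) = (-31075*1464 + 33333)*(-509107463/16793) = (-45493800 + 33333)*(-509107463/16793) = -45460467*(-509107463/16793) = 23144263021165221/16793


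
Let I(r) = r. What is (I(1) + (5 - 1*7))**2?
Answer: 1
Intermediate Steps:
(I(1) + (5 - 1*7))**2 = (1 + (5 - 1*7))**2 = (1 + (5 - 7))**2 = (1 - 2)**2 = (-1)**2 = 1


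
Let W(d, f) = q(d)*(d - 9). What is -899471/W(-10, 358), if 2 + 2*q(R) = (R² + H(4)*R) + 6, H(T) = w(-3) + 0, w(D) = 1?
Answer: 899471/893 ≈ 1007.2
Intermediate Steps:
H(T) = 1 (H(T) = 1 + 0 = 1)
q(R) = 2 + R/2 + R²/2 (q(R) = -1 + ((R² + 1*R) + 6)/2 = -1 + ((R² + R) + 6)/2 = -1 + ((R + R²) + 6)/2 = -1 + (6 + R + R²)/2 = -1 + (3 + R/2 + R²/2) = 2 + R/2 + R²/2)
W(d, f) = (-9 + d)*(2 + d/2 + d²/2) (W(d, f) = (2 + d/2 + d²/2)*(d - 9) = (2 + d/2 + d²/2)*(-9 + d) = (-9 + d)*(2 + d/2 + d²/2))
-899471/W(-10, 358) = -899471*2/((-9 - 10)*(4 - 10 + (-10)²)) = -899471*(-2/(19*(4 - 10 + 100))) = -899471/((½)*(-19)*94) = -899471/(-893) = -899471*(-1/893) = 899471/893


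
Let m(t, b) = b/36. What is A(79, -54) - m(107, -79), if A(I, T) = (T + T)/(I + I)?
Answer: 4297/2844 ≈ 1.5109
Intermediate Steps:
A(I, T) = T/I (A(I, T) = (2*T)/((2*I)) = (2*T)*(1/(2*I)) = T/I)
m(t, b) = b/36 (m(t, b) = b*(1/36) = b/36)
A(79, -54) - m(107, -79) = -54/79 - (-79)/36 = -54*1/79 - 1*(-79/36) = -54/79 + 79/36 = 4297/2844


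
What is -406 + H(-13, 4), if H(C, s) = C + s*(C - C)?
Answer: -419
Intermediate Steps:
H(C, s) = C (H(C, s) = C + s*0 = C + 0 = C)
-406 + H(-13, 4) = -406 - 13 = -419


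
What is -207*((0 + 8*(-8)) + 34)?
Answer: 6210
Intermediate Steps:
-207*((0 + 8*(-8)) + 34) = -207*((0 - 64) + 34) = -207*(-64 + 34) = -207*(-30) = 6210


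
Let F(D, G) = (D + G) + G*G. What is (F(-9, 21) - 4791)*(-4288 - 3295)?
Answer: 32895054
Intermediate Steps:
F(D, G) = D + G + G**2 (F(D, G) = (D + G) + G**2 = D + G + G**2)
(F(-9, 21) - 4791)*(-4288 - 3295) = ((-9 + 21 + 21**2) - 4791)*(-4288 - 3295) = ((-9 + 21 + 441) - 4791)*(-7583) = (453 - 4791)*(-7583) = -4338*(-7583) = 32895054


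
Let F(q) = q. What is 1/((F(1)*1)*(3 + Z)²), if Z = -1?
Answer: ¼ ≈ 0.25000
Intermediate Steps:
1/((F(1)*1)*(3 + Z)²) = 1/((1*1)*(3 - 1)²) = 1/(1*2²) = 1/(1*4) = 1/4 = ¼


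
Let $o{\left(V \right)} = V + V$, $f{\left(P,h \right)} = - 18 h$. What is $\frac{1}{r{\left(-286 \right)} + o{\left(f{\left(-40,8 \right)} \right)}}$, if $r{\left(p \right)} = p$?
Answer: $- \frac{1}{574} \approx -0.0017422$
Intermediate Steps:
$o{\left(V \right)} = 2 V$
$\frac{1}{r{\left(-286 \right)} + o{\left(f{\left(-40,8 \right)} \right)}} = \frac{1}{-286 + 2 \left(\left(-18\right) 8\right)} = \frac{1}{-286 + 2 \left(-144\right)} = \frac{1}{-286 - 288} = \frac{1}{-574} = - \frac{1}{574}$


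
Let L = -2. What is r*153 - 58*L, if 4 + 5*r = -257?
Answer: -39353/5 ≈ -7870.6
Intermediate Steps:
r = -261/5 (r = -⅘ + (⅕)*(-257) = -⅘ - 257/5 = -261/5 ≈ -52.200)
r*153 - 58*L = -261/5*153 - 58*(-2) = -39933/5 + 116 = -39353/5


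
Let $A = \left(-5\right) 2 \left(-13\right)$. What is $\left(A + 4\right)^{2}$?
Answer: $17956$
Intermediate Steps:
$A = 130$ ($A = \left(-10\right) \left(-13\right) = 130$)
$\left(A + 4\right)^{2} = \left(130 + 4\right)^{2} = 134^{2} = 17956$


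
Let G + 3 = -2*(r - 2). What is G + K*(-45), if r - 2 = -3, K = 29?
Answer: -1302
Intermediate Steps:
r = -1 (r = 2 - 3 = -1)
G = 3 (G = -3 - 2*(-1 - 2) = -3 - 2*(-3) = -3 + 6 = 3)
G + K*(-45) = 3 + 29*(-45) = 3 - 1305 = -1302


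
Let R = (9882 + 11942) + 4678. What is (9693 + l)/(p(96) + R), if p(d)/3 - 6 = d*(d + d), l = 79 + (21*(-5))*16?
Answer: 289/2922 ≈ 0.098905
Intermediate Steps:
l = -1601 (l = 79 - 105*16 = 79 - 1680 = -1601)
R = 26502 (R = 21824 + 4678 = 26502)
p(d) = 18 + 6*d² (p(d) = 18 + 3*(d*(d + d)) = 18 + 3*(d*(2*d)) = 18 + 3*(2*d²) = 18 + 6*d²)
(9693 + l)/(p(96) + R) = (9693 - 1601)/((18 + 6*96²) + 26502) = 8092/((18 + 6*9216) + 26502) = 8092/((18 + 55296) + 26502) = 8092/(55314 + 26502) = 8092/81816 = 8092*(1/81816) = 289/2922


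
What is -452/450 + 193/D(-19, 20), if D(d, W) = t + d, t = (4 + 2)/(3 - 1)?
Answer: -47041/3600 ≈ -13.067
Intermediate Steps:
t = 3 (t = 6/2 = 6*(½) = 3)
D(d, W) = 3 + d
-452/450 + 193/D(-19, 20) = -452/450 + 193/(3 - 19) = -452*1/450 + 193/(-16) = -226/225 + 193*(-1/16) = -226/225 - 193/16 = -47041/3600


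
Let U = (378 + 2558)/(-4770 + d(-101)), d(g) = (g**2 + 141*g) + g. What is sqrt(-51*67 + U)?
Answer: I*sqrt(271356194753)/8911 ≈ 58.458*I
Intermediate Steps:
d(g) = g**2 + 142*g
U = -2936/8911 (U = (378 + 2558)/(-4770 - 101*(142 - 101)) = 2936/(-4770 - 101*41) = 2936/(-4770 - 4141) = 2936/(-8911) = 2936*(-1/8911) = -2936/8911 ≈ -0.32948)
sqrt(-51*67 + U) = sqrt(-51*67 - 2936/8911) = sqrt(-3417 - 2936/8911) = sqrt(-30451823/8911) = I*sqrt(271356194753)/8911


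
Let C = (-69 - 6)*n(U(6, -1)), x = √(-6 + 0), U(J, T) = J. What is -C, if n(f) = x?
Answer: 75*I*√6 ≈ 183.71*I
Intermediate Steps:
x = I*√6 (x = √(-6) = I*√6 ≈ 2.4495*I)
n(f) = I*√6
C = -75*I*√6 (C = (-69 - 6)*(I*√6) = -75*I*√6 ≈ -183.71*I)
-C = -(-75)*I*√6 = 75*I*√6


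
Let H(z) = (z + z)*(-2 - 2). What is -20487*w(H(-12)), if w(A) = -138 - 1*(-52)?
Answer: 1761882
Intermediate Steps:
H(z) = -8*z (H(z) = (2*z)*(-4) = -8*z)
w(A) = -86 (w(A) = -138 + 52 = -86)
-20487*w(H(-12)) = -20487/(1/(-86)) = -20487/(-1/86) = -20487*(-86) = 1761882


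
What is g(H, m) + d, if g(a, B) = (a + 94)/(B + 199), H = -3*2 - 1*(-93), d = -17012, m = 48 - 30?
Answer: -3691423/217 ≈ -17011.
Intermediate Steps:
m = 18
H = 87 (H = -6 + 93 = 87)
g(a, B) = (94 + a)/(199 + B)
g(H, m) + d = (94 + 87)/(199 + 18) - 17012 = 181/217 - 17012 = -3691423/217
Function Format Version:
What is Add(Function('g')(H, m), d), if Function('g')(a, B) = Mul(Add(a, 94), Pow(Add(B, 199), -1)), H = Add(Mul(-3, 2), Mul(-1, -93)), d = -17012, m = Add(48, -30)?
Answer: Rational(-3691423, 217) ≈ -17011.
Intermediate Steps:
m = 18
H = 87 (H = Add(-6, 93) = 87)
Function('g')(a, B) = Mul(Pow(Add(199, B), -1), Add(94, a)) (Function('g')(a, B) = Mul(Add(94, a), Pow(Add(199, B), -1)) = Mul(Pow(Add(199, B), -1), Add(94, a)))
Add(Function('g')(H, m), d) = Add(Mul(Pow(Add(199, 18), -1), Add(94, 87)), -17012) = Add(Mul(Pow(217, -1), 181), -17012) = Add(Mul(Rational(1, 217), 181), -17012) = Add(Rational(181, 217), -17012) = Rational(-3691423, 217)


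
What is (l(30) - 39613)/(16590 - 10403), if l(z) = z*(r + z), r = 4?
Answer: -38593/6187 ≈ -6.2378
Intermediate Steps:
l(z) = z*(4 + z)
(l(30) - 39613)/(16590 - 10403) = (30*(4 + 30) - 39613)/(16590 - 10403) = (30*34 - 39613)/6187 = (1020 - 39613)*(1/6187) = -38593*1/6187 = -38593/6187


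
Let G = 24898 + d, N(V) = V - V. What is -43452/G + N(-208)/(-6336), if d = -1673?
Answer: -43452/23225 ≈ -1.8709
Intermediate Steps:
N(V) = 0
G = 23225 (G = 24898 - 1673 = 23225)
-43452/G + N(-208)/(-6336) = -43452/23225 + 0/(-6336) = -43452*1/23225 + 0*(-1/6336) = -43452/23225 + 0 = -43452/23225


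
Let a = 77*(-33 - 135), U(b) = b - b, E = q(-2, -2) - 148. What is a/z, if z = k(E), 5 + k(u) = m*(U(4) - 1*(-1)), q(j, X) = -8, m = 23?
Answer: -2156/3 ≈ -718.67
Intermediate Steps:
E = -156 (E = -8 - 148 = -156)
U(b) = 0
a = -12936 (a = 77*(-168) = -12936)
k(u) = 18 (k(u) = -5 + 23*(0 - 1*(-1)) = -5 + 23*(0 + 1) = -5 + 23*1 = -5 + 23 = 18)
z = 18
a/z = -12936/18 = -12936*1/18 = -2156/3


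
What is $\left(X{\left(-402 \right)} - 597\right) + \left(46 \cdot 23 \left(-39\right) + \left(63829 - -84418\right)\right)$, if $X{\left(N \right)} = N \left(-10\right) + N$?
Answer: $110006$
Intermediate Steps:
$X{\left(N \right)} = - 9 N$ ($X{\left(N \right)} = - 10 N + N = - 9 N$)
$\left(X{\left(-402 \right)} - 597\right) + \left(46 \cdot 23 \left(-39\right) + \left(63829 - -84418\right)\right) = \left(\left(-9\right) \left(-402\right) - 597\right) + \left(46 \cdot 23 \left(-39\right) + \left(63829 - -84418\right)\right) = \left(3618 - 597\right) + \left(1058 \left(-39\right) + \left(63829 + 84418\right)\right) = 3021 + \left(-41262 + 148247\right) = 3021 + 106985 = 110006$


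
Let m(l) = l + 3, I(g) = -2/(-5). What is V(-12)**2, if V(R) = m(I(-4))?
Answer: 289/25 ≈ 11.560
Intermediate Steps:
I(g) = 2/5 (I(g) = -2*(-1/5) = 2/5)
m(l) = 3 + l
V(R) = 17/5 (V(R) = 3 + 2/5 = 17/5)
V(-12)**2 = (17/5)**2 = 289/25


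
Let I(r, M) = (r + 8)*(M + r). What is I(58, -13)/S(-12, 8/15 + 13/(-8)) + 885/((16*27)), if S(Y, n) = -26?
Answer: -210005/1872 ≈ -112.18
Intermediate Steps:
I(r, M) = (8 + r)*(M + r)
I(58, -13)/S(-12, 8/15 + 13/(-8)) + 885/((16*27)) = (58² + 8*(-13) + 8*58 - 13*58)/(-26) + 885/((16*27)) = (3364 - 104 + 464 - 754)*(-1/26) + 885/432 = 2970*(-1/26) + 885*(1/432) = -1485/13 + 295/144 = -210005/1872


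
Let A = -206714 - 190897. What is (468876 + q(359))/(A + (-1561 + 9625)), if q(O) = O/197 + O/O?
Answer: -92369128/76740759 ≈ -1.2037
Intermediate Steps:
A = -397611
q(O) = 1 + O/197 (q(O) = O*(1/197) + 1 = O/197 + 1 = 1 + O/197)
(468876 + q(359))/(A + (-1561 + 9625)) = (468876 + (1 + (1/197)*359))/(-397611 + (-1561 + 9625)) = (468876 + (1 + 359/197))/(-397611 + 8064) = (468876 + 556/197)/(-389547) = (92369128/197)*(-1/389547) = -92369128/76740759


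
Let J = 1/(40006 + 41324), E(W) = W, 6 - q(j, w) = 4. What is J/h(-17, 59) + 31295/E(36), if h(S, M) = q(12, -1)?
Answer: 106050932/121995 ≈ 869.31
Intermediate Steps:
q(j, w) = 2 (q(j, w) = 6 - 1*4 = 6 - 4 = 2)
h(S, M) = 2
J = 1/81330 ≈ 1.2296e-5
J/h(-17, 59) + 31295/E(36) = (1/81330)/2 + 31295/36 = (1/81330)*(1/2) + 31295*(1/36) = 1/162660 + 31295/36 = 106050932/121995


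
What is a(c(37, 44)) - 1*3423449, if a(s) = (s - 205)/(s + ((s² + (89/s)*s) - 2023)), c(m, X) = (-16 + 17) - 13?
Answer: -6169054881/1802 ≈ -3.4234e+6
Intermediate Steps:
c(m, X) = -12 (c(m, X) = 1 - 13 = -12)
a(s) = (-205 + s)/(-1934 + s + s²) (a(s) = (-205 + s)/(s + ((s² + 89) - 2023)) = (-205 + s)/(s + ((89 + s²) - 2023)) = (-205 + s)/(s + (-1934 + s²)) = (-205 + s)/(-1934 + s + s²))
a(c(37, 44)) - 1*3423449 = (-205 - 12)/(-1934 - 12 + (-12)²) - 1*3423449 = -217/(-1934 - 12 + 144) - 3423449 = -217/(-1802) - 3423449 = -1/1802*(-217) - 3423449 = 217/1802 - 3423449 = -6169054881/1802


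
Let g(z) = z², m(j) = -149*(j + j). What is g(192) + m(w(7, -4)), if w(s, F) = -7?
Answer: 38950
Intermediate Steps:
m(j) = -298*j
g(192) + m(w(7, -4)) = 192² - 298*(-7) = 36864 + 2086 = 38950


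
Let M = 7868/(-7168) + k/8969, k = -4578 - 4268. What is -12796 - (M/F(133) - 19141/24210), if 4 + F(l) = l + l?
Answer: -93174527994560471/7281989936640 ≈ -12795.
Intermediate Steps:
F(l) = -4 + 2*l (F(l) = -4 + (l + l) = -4 + 2*l)
k = -8846
M = -4784865/2296064 (M = 7868/(-7168) - 8846/8969 = 7868*(-1/7168) - 8846*1/8969 = -281/256 - 8846/8969 = -4784865/2296064 ≈ -2.0839)
-12796 - (M/F(133) - 19141/24210) = -12796 - (-4784865/(2296064*(-4 + 2*133)) - 19141/24210) = -12796 - (-4784865/(2296064*(-4 + 266)) - 19141*1/24210) = -12796 - (-4784865/2296064/262 - 19141/24210) = -12796 - (-4784865/2296064*1/262 - 19141/24210) = -12796 - (-4784865/601568768 - 19141/24210) = -12796 - 1*(-5815234684969/7281989936640) = -12796 + 5815234684969/7281989936640 = -93174527994560471/7281989936640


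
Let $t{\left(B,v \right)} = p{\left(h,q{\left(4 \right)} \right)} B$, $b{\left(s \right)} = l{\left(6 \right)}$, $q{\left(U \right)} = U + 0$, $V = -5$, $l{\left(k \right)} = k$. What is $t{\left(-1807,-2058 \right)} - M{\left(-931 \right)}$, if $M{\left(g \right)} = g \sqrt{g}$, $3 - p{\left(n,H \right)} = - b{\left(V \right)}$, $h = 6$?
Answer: $-16263 + 6517 i \sqrt{19} \approx -16263.0 + 28407.0 i$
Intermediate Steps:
$q{\left(U \right)} = U$
$b{\left(s \right)} = 6$
$p{\left(n,H \right)} = 9$ ($p{\left(n,H \right)} = 3 - \left(-1\right) 6 = 3 - -6 = 3 + 6 = 9$)
$M{\left(g \right)} = g^{\frac{3}{2}}$
$t{\left(B,v \right)} = 9 B$
$t{\left(-1807,-2058 \right)} - M{\left(-931 \right)} = 9 \left(-1807\right) - \left(-931\right)^{\frac{3}{2}} = -16263 - - 6517 i \sqrt{19} = -16263 + 6517 i \sqrt{19}$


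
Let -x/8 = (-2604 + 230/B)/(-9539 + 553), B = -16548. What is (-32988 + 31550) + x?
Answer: -26771975180/18587541 ≈ -1440.3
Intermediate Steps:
x = -43091222/18587541 (x = -8*(-2604 + 230/(-16548))/(-9539 + 553) = -8*(-2604 + 230*(-1/16548))/(-8986) = -8*(-2604 - 115/8274)*(-1)/8986 = -(-86182444)*(-1)/(4137*8986) = -8*21545611/74350164 = -43091222/18587541 ≈ -2.3183)
(-32988 + 31550) + x = (-32988 + 31550) - 43091222/18587541 = -1438 - 43091222/18587541 = -26771975180/18587541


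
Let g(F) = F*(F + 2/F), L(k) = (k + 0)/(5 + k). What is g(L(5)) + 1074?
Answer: 4305/4 ≈ 1076.3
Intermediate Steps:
L(k) = k/(5 + k)
g(L(5)) + 1074 = (2 + (5/(5 + 5))²) + 1074 = (2 + (5/10)²) + 1074 = (2 + (5*(⅒))²) + 1074 = (2 + (½)²) + 1074 = (2 + ¼) + 1074 = 9/4 + 1074 = 4305/4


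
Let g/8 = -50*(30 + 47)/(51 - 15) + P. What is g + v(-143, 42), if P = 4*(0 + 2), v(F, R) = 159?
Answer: -5693/9 ≈ -632.56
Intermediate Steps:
P = 8 (P = 4*2 = 8)
g = -7124/9 (g = 8*(-50*(30 + 47)/(51 - 15) + 8) = 8*(-3850/36 + 8) = 8*(-50*77/36 + 8) = 8*(-1925/18 + 8) = 8*(-1781/18) = -7124/9 ≈ -791.56)
g + v(-143, 42) = -7124/9 + 159 = -5693/9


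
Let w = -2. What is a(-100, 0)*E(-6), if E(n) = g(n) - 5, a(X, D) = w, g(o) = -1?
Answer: 12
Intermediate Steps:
a(X, D) = -2
E(n) = -6 (E(n) = -1 - 5 = -6)
a(-100, 0)*E(-6) = -2*(-6) = 12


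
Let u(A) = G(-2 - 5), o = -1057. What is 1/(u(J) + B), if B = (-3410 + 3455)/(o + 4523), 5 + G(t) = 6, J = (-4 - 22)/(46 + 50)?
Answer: 3466/3511 ≈ 0.98718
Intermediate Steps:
J = -13/48 (J = -26/96 = -26*1/96 = -13/48 ≈ -0.27083)
G(t) = 1 (G(t) = -5 + 6 = 1)
u(A) = 1
B = 45/3466 (B = (-3410 + 3455)/(-1057 + 4523) = 45/3466 ≈ 0.012983)
1/(u(J) + B) = 1/(1 + 45/3466) = 1/(3511/3466) = 3466/3511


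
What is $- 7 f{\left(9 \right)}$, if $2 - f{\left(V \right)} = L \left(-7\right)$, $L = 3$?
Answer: $-161$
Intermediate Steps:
$f{\left(V \right)} = 23$ ($f{\left(V \right)} = 2 - 3 \left(-7\right) = 2 - -21 = 2 + 21 = 23$)
$- 7 f{\left(9 \right)} = \left(-7\right) 23 = -161$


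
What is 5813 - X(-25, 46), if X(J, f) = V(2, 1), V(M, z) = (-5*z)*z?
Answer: 5818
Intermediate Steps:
V(M, z) = -5*z²
X(J, f) = -5 (X(J, f) = -5*1² = -5*1 = -5)
5813 - X(-25, 46) = 5813 - 1*(-5) = 5813 + 5 = 5818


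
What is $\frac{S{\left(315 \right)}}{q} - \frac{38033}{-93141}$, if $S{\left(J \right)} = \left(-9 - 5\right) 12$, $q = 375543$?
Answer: $\frac{75488779}{185071167} \approx 0.40789$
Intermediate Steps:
$S{\left(J \right)} = -168$ ($S{\left(J \right)} = \left(-14\right) 12 = -168$)
$\frac{S{\left(315 \right)}}{q} - \frac{38033}{-93141} = - \frac{168}{375543} - \frac{38033}{-93141} = \left(-168\right) \frac{1}{375543} - - \frac{38033}{93141} = - \frac{8}{17883} + \frac{38033}{93141} = \frac{75488779}{185071167}$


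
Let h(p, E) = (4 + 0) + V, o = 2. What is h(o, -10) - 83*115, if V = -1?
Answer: -9542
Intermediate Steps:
h(p, E) = 3 (h(p, E) = (4 + 0) - 1 = 4 - 1 = 3)
h(o, -10) - 83*115 = 3 - 83*115 = 3 - 9545 = -9542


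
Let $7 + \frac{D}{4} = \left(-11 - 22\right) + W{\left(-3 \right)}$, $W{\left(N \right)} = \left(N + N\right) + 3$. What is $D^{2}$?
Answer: $29584$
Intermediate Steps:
$W{\left(N \right)} = 3 + 2 N$ ($W{\left(N \right)} = 2 N + 3 = 3 + 2 N$)
$D = -172$ ($D = -28 + 4 \left(\left(-11 - 22\right) + \left(3 + 2 \left(-3\right)\right)\right) = -28 + 4 \left(-33 + \left(3 - 6\right)\right) = -28 + 4 \left(-33 - 3\right) = -28 + 4 \left(-36\right) = -28 - 144 = -172$)
$D^{2} = \left(-172\right)^{2} = 29584$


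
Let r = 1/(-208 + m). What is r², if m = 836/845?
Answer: 714025/30598405776 ≈ 2.3335e-5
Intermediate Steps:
m = 836/845 (m = 836*(1/845) = 836/845 ≈ 0.98935)
r = -845/174924 (r = 1/(-208 + 836/845) = 1/(-174924/845) = -845/174924 ≈ -0.0048307)
r² = (-845/174924)² = 714025/30598405776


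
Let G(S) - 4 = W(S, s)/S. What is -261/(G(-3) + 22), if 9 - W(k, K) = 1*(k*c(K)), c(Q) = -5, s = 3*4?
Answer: -261/28 ≈ -9.3214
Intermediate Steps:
s = 12
W(k, K) = 9 + 5*k (W(k, K) = 9 - k*(-5) = 9 - (-5*k) = 9 - (-5)*k = 9 + 5*k)
G(S) = 4 + (9 + 5*S)/S
-261/(G(-3) + 22) = -261/((9 + 9/(-3)) + 22) = -261/((9 + 9*(-⅓)) + 22) = -261/((9 - 3) + 22) = -261/(6 + 22) = -261/28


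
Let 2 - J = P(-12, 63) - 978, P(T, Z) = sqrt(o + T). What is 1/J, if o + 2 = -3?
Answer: 980/960417 + I*sqrt(17)/960417 ≈ 0.0010204 + 4.293e-6*I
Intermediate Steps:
o = -5 (o = -2 - 3 = -5)
P(T, Z) = sqrt(-5 + T)
J = 980 - I*sqrt(17) (J = 2 - (sqrt(-5 - 12) - 978) = 2 - (sqrt(-17) - 978) = 2 - (I*sqrt(17) - 978) = 2 - (-978 + I*sqrt(17)) = 2 + (978 - I*sqrt(17)) = 980 - I*sqrt(17) ≈ 980.0 - 4.1231*I)
1/J = 1/(980 - I*sqrt(17))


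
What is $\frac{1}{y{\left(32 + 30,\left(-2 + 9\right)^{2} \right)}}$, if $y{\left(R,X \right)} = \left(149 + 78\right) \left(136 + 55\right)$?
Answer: $\frac{1}{43357} \approx 2.3064 \cdot 10^{-5}$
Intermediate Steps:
$y{\left(R,X \right)} = 43357$ ($y{\left(R,X \right)} = 227 \cdot 191 = 43357$)
$\frac{1}{y{\left(32 + 30,\left(-2 + 9\right)^{2} \right)}} = \frac{1}{43357}$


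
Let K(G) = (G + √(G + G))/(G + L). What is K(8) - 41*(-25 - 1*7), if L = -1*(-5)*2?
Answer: 3938/3 ≈ 1312.7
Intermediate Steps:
L = 10 (L = 5*2 = 10)
K(G) = (G + √2*√G)/(10 + G) (K(G) = (G + √(G + G))/(G + 10) = (G + √(2*G))/(10 + G) = (G + √2*√G)/(10 + G))
K(8) - 41*(-25 - 1*7) = (8 + √2*√8)/(10 + 8) - 41*(-25 - 1*7) = (8 + √2*(2*√2))/18 - 41*(-25 - 7) = (8 + 4)/18 - 41*(-32) = (1/18)*12 + 1312 = ⅔ + 1312 = 3938/3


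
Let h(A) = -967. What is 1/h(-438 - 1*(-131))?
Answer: -1/967 ≈ -0.0010341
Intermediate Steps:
1/h(-438 - 1*(-131)) = 1/(-967) = -1/967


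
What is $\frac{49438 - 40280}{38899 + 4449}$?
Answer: $\frac{4579}{21674} \approx 0.21127$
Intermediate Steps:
$\frac{49438 - 40280}{38899 + 4449} = \frac{9158}{43348} = 9158 \cdot \frac{1}{43348} = \frac{4579}{21674}$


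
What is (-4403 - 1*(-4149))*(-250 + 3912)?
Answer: -930148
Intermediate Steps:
(-4403 - 1*(-4149))*(-250 + 3912) = (-4403 + 4149)*3662 = -254*3662 = -930148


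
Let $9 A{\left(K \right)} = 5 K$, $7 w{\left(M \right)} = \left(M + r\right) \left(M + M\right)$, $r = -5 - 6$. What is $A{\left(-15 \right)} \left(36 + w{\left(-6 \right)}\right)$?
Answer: $- \frac{3800}{7} \approx -542.86$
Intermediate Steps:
$r = -11$
$w{\left(M \right)} = \frac{2 M \left(-11 + M\right)}{7}$ ($w{\left(M \right)} = \frac{\left(M - 11\right) \left(M + M\right)}{7} = \frac{\left(-11 + M\right) 2 M}{7} = \frac{2 M \left(-11 + M\right)}{7}$)
$A{\left(K \right)} = \frac{5 K}{9}$
$A{\left(-15 \right)} \left(36 + w{\left(-6 \right)}\right) = \frac{5}{9} \left(-15\right) \left(36 + \frac{2}{7} \left(-6\right) \left(-11 - 6\right)\right) = - \frac{25 \left(36 + \frac{2}{7} \left(-6\right) \left(-17\right)\right)}{3} = - \frac{25 \left(36 + \frac{204}{7}\right)}{3} = \left(- \frac{25}{3}\right) \frac{456}{7} = - \frac{3800}{7}$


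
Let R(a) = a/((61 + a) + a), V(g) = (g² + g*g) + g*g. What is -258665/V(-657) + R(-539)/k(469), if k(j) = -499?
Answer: -14662896292/73018176489 ≈ -0.20081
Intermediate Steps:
V(g) = 3*g² (V(g) = (g² + g²) + g² = 2*g² + g² = 3*g²)
R(a) = a/(61 + 2*a)
-258665/V(-657) + R(-539)/k(469) = -258665/(3*(-657)²) - 539/(61 + 2*(-539))/(-499) = -258665/(3*431649) - 539/(61 - 1078)*(-1/499) = -258665/1294947 - 539/(-1017)*(-1/499) = -258665*1/1294947 - 539*(-1/1017)*(-1/499) = -258665/1294947 + (539/1017)*(-1/499) = -258665/1294947 - 539/507483 = -14662896292/73018176489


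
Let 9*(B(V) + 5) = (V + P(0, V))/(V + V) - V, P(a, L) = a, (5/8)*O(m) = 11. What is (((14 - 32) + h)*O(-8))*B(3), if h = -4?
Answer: 18392/9 ≈ 2043.6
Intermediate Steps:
O(m) = 88/5 (O(m) = (8/5)*11 = 88/5)
B(V) = -89/18 - V/9 (B(V) = -5 + ((V + 0)/(V + V) - V)/9 = -5 + (V/((2*V)) - V)/9 = -5 + (V*(1/(2*V)) - V)/9 = -5 + (½ - V)/9 = -5 + (1/18 - V/9) = -89/18 - V/9)
(((14 - 32) + h)*O(-8))*B(3) = (((14 - 32) - 4)*(88/5))*(-89/18 - ⅑*3) = ((-18 - 4)*(88/5))*(-89/18 - ⅓) = -22*88/5*(-95/18) = -1936/5*(-95/18) = 18392/9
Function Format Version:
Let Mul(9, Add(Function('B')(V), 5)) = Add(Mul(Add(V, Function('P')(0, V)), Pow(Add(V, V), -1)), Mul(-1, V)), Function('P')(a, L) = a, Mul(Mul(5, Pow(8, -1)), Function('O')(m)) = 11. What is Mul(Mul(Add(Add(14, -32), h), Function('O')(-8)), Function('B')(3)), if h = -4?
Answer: Rational(18392, 9) ≈ 2043.6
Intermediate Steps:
Function('O')(m) = Rational(88, 5) (Function('O')(m) = Mul(Rational(8, 5), 11) = Rational(88, 5))
Function('B')(V) = Add(Rational(-89, 18), Mul(Rational(-1, 9), V)) (Function('B')(V) = Add(-5, Mul(Rational(1, 9), Add(Mul(Add(V, 0), Pow(Add(V, V), -1)), Mul(-1, V)))) = Add(-5, Mul(Rational(1, 9), Add(Mul(V, Pow(Mul(2, V), -1)), Mul(-1, V)))) = Add(-5, Mul(Rational(1, 9), Add(Mul(V, Mul(Rational(1, 2), Pow(V, -1))), Mul(-1, V)))) = Add(-5, Mul(Rational(1, 9), Add(Rational(1, 2), Mul(-1, V)))) = Add(-5, Add(Rational(1, 18), Mul(Rational(-1, 9), V))) = Add(Rational(-89, 18), Mul(Rational(-1, 9), V)))
Mul(Mul(Add(Add(14, -32), h), Function('O')(-8)), Function('B')(3)) = Mul(Mul(Add(Add(14, -32), -4), Rational(88, 5)), Add(Rational(-89, 18), Mul(Rational(-1, 9), 3))) = Mul(Mul(Add(-18, -4), Rational(88, 5)), Add(Rational(-89, 18), Rational(-1, 3))) = Mul(Mul(-22, Rational(88, 5)), Rational(-95, 18)) = Mul(Rational(-1936, 5), Rational(-95, 18)) = Rational(18392, 9)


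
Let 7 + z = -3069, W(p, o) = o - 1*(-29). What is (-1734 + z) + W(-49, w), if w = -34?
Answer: -4815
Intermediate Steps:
W(p, o) = 29 + o (W(p, o) = o + 29 = 29 + o)
z = -3076 (z = -7 - 3069 = -3076)
(-1734 + z) + W(-49, w) = (-1734 - 3076) + (29 - 34) = -4810 - 5 = -4815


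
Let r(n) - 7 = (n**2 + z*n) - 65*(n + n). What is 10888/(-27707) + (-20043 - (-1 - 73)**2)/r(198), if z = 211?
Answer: -1308606045/1530784043 ≈ -0.85486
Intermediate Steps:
r(n) = 7 + n**2 + 81*n (r(n) = 7 + ((n**2 + 211*n) - 65*(n + n)) = 7 + ((n**2 + 211*n) - 130*n) = 7 + (n**2 + 81*n) = 7 + n**2 + 81*n)
10888/(-27707) + (-20043 - (-1 - 73)**2)/r(198) = 10888/(-27707) + (-20043 - (-1 - 73)**2)/(7 + 198**2 + 81*198) = 10888*(-1/27707) + (-20043 - 1*(-74)**2)/(7 + 39204 + 16038) = -10888/27707 + (-20043 - 1*5476)/55249 = -10888/27707 + (-20043 - 5476)*(1/55249) = -10888/27707 - 25519*1/55249 = -10888/27707 - 25519/55249 = -1308606045/1530784043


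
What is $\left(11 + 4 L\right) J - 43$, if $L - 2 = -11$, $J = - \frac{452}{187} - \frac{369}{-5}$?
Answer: $- \frac{341756}{187} \approx -1827.6$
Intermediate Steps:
$J = \frac{66743}{935}$ ($J = \left(-452\right) \frac{1}{187} - - \frac{369}{5} = - \frac{452}{187} + \frac{369}{5} = \frac{66743}{935} \approx 71.383$)
$L = -9$ ($L = 2 - 11 = -9$)
$\left(11 + 4 L\right) J - 43 = \left(11 + 4 \left(-9\right)\right) \frac{66743}{935} - 43 = \left(11 - 36\right) \frac{66743}{935} - 43 = \left(-25\right) \frac{66743}{935} - 43 = - \frac{333715}{187} - 43 = - \frac{341756}{187}$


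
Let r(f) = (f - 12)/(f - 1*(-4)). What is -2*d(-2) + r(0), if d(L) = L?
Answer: 1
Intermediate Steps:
r(f) = (-12 + f)/(4 + f) (r(f) = (-12 + f)/(f + 4) = (-12 + f)/(4 + f))
-2*d(-2) + r(0) = -2*(-2) + (-12 + 0)/(4 + 0) = 4 - 12/4 = 4 + (1/4)*(-12) = 4 - 3 = 1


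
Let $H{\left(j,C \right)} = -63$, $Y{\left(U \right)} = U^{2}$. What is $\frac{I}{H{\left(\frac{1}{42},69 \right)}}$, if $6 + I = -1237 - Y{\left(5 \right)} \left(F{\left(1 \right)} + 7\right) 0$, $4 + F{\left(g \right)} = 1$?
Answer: $\frac{1243}{63} \approx 19.73$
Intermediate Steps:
$F{\left(g \right)} = -3$ ($F{\left(g \right)} = -4 + 1 = -3$)
$I = -1243$ ($I = -6 - \left(1237 + 5^{2} \left(-3 + 7\right) 0\right) = -6 - \left(1237 + 25 \cdot 4 \cdot 0\right) = -6 - \left(1237 + 100 \cdot 0\right) = -6 - 1237 = -1243$)
$\frac{I}{H{\left(\frac{1}{42},69 \right)}} = - \frac{1243}{-63} = \left(-1243\right) \left(- \frac{1}{63}\right) = \frac{1243}{63}$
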